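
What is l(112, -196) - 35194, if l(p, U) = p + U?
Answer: -35278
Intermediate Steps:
l(p, U) = U + p
l(112, -196) - 35194 = (-196 + 112) - 35194 = -84 - 35194 = -35278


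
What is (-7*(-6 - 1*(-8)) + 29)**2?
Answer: 225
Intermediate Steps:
(-7*(-6 - 1*(-8)) + 29)**2 = (-7*(-6 + 8) + 29)**2 = (-7*2 + 29)**2 = (-14 + 29)**2 = 15**2 = 225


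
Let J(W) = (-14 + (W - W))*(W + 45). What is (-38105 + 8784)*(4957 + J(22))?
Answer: -117841099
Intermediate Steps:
J(W) = -630 - 14*W (J(W) = (-14 + 0)*(45 + W) = -14*(45 + W) = -630 - 14*W)
(-38105 + 8784)*(4957 + J(22)) = (-38105 + 8784)*(4957 + (-630 - 14*22)) = -29321*(4957 + (-630 - 308)) = -29321*(4957 - 938) = -29321*4019 = -117841099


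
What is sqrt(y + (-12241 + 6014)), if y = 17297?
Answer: 3*sqrt(1230) ≈ 105.21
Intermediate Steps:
sqrt(y + (-12241 + 6014)) = sqrt(17297 + (-12241 + 6014)) = sqrt(17297 - 6227) = sqrt(11070) = 3*sqrt(1230)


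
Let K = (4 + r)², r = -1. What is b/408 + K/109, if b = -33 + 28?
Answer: 3127/44472 ≈ 0.070314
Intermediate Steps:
b = -5
K = 9 (K = (4 - 1)² = 3² = 9)
b/408 + K/109 = -5/408 + 9/109 = 3127/44472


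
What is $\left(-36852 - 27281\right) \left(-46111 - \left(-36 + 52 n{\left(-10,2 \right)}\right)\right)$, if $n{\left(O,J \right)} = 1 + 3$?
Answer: $2968267639$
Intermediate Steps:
$n{\left(O,J \right)} = 4$
$\left(-36852 - 27281\right) \left(-46111 - \left(-36 + 52 n{\left(-10,2 \right)}\right)\right) = \left(-36852 - 27281\right) \left(-46111 + \left(\left(53 - 17\right) - 208\right)\right) = - 64133 \left(-46111 + \left(36 - 208\right)\right) = - 64133 \left(-46111 - 172\right) = \left(-64133\right) \left(-46283\right) = 2968267639$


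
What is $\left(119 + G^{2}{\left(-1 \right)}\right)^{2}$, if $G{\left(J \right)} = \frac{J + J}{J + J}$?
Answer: $14400$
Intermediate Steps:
$G{\left(J \right)} = 1$ ($G{\left(J \right)} = \frac{2 J}{2 J} = 2 J \frac{1}{2 J} = 1$)
$\left(119 + G^{2}{\left(-1 \right)}\right)^{2} = \left(119 + 1^{2}\right)^{2} = \left(119 + 1\right)^{2} = 120^{2} = 14400$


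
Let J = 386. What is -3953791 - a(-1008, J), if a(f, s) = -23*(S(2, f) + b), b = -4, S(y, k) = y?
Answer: -3953837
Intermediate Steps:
a(f, s) = 46 (a(f, s) = -23*(2 - 4) = -23*(-2) = 46)
-3953791 - a(-1008, J) = -3953791 - 1*46 = -3953791 - 46 = -3953837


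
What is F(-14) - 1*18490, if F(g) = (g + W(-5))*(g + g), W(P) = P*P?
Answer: -18798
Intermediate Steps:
W(P) = P**2
F(g) = 2*g*(25 + g) (F(g) = (g + (-5)**2)*(g + g) = (g + 25)*(2*g) = (25 + g)*(2*g) = 2*g*(25 + g))
F(-14) - 1*18490 = 2*(-14)*(25 - 14) - 1*18490 = 2*(-14)*11 - 18490 = -308 - 18490 = -18798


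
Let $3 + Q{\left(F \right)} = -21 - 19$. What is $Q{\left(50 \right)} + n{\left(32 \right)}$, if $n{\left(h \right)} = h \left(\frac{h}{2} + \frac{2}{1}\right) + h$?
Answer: $565$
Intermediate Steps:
$Q{\left(F \right)} = -43$ ($Q{\left(F \right)} = -3 - 40 = -43$)
$n{\left(h \right)} = h + h \left(2 + \frac{h}{2}\right)$ ($n{\left(h \right)} = h \left(h \frac{1}{2} + 2 \cdot 1\right) + h = h \left(\frac{h}{2} + 2\right) + h = h \left(2 + \frac{h}{2}\right) + h = h + h \left(2 + \frac{h}{2}\right)$)
$Q{\left(50 \right)} + n{\left(32 \right)} = -43 + \frac{1}{2} \cdot 32 \left(6 + 32\right) = -43 + \frac{1}{2} \cdot 32 \cdot 38 = -43 + 608 = 565$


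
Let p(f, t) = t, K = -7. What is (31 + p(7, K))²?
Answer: 576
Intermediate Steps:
(31 + p(7, K))² = (31 - 7)² = 24² = 576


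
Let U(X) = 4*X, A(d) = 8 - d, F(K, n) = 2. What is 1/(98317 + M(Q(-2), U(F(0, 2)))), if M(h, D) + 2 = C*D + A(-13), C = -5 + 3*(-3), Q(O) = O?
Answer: 1/98224 ≈ 1.0181e-5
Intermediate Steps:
C = -14 (C = -5 - 9 = -14)
M(h, D) = 19 - 14*D (M(h, D) = -2 + (-14*D + (8 - 1*(-13))) = -2 + (-14*D + (8 + 13)) = -2 + (-14*D + 21) = -2 + (21 - 14*D) = 19 - 14*D)
1/(98317 + M(Q(-2), U(F(0, 2)))) = 1/(98317 + (19 - 56*2)) = 1/(98317 + (19 - 14*8)) = 1/(98317 + (19 - 112)) = 1/(98317 - 93) = 1/98224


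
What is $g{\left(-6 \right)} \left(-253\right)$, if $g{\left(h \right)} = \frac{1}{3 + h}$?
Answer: $\frac{253}{3} \approx 84.333$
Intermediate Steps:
$g{\left(-6 \right)} \left(-253\right) = \frac{1}{3 - 6} \left(-253\right) = \frac{1}{-3} \left(-253\right) = \left(- \frac{1}{3}\right) \left(-253\right) = \frac{253}{3}$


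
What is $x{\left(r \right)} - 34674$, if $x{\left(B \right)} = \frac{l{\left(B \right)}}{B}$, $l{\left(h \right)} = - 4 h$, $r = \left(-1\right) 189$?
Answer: $-34678$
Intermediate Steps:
$r = -189$
$x{\left(B \right)} = -4$ ($x{\left(B \right)} = \frac{\left(-4\right) B}{B} = -4$)
$x{\left(r \right)} - 34674 = -4 - 34674 = -34678$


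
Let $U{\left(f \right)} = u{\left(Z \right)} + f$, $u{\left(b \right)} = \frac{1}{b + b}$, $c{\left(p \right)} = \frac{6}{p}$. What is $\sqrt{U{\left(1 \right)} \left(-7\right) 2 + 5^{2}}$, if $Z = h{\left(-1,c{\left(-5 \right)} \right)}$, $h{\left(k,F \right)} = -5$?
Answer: $\frac{\sqrt{310}}{5} \approx 3.5214$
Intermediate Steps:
$Z = -5$
$u{\left(b \right)} = \frac{1}{2 b}$
$U{\left(f \right)} = - \frac{1}{10} + f$ ($U{\left(f \right)} = \frac{1}{2 \left(-5\right)} + f = \frac{1}{2} \left(- \frac{1}{5}\right) + f = - \frac{1}{10} + f$)
$\sqrt{U{\left(1 \right)} \left(-7\right) 2 + 5^{2}} = \sqrt{\left(- \frac{1}{10} + 1\right) \left(-7\right) 2 + 5^{2}} = \sqrt{\frac{9}{10} \left(-7\right) 2 + 25} = \sqrt{\left(- \frac{63}{10}\right) 2 + 25} = \sqrt{- \frac{63}{5} + 25} = \sqrt{\frac{62}{5}} = \frac{\sqrt{310}}{5}$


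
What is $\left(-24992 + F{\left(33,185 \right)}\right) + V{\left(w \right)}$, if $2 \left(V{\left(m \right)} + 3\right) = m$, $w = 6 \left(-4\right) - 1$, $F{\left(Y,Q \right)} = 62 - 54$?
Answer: $- \frac{49999}{2} \approx -25000.0$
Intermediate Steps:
$F{\left(Y,Q \right)} = 8$
$w = -25$ ($w = -24 - 1 = -25$)
$V{\left(m \right)} = -3 + \frac{m}{2}$
$\left(-24992 + F{\left(33,185 \right)}\right) + V{\left(w \right)} = \left(-24992 + 8\right) + \left(-3 + \frac{1}{2} \left(-25\right)\right) = -24984 - \frac{31}{2} = - \frac{49999}{2}$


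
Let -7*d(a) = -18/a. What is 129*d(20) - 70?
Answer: -3739/70 ≈ -53.414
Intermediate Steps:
d(a) = 18/(7*a) (d(a) = -(-18)/(7*a) = 18/(7*a))
129*d(20) - 70 = 129*((18/7)/20) - 70 = 129*((18/7)*(1/20)) - 70 = 129*(9/70) - 70 = 1161/70 - 70 = -3739/70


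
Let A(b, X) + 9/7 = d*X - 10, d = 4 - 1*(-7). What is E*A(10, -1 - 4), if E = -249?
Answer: 115536/7 ≈ 16505.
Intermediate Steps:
d = 11 (d = 4 + 7 = 11)
A(b, X) = -79/7 + 11*X (A(b, X) = -9/7 + (11*X - 10) = -9/7 + (-10 + 11*X) = -79/7 + 11*X)
E*A(10, -1 - 4) = -249*(-79/7 + 11*(-1 - 4)) = -249*(-79/7 + 11*(-5)) = -249*(-79/7 - 55) = -249*(-464/7) = 115536/7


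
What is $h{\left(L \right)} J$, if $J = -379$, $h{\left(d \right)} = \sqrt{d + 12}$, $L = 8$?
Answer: $- 758 \sqrt{5} \approx -1694.9$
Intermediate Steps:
$h{\left(d \right)} = \sqrt{12 + d}$
$h{\left(L \right)} J = \sqrt{12 + 8} \left(-379\right) = \sqrt{20} \left(-379\right) = 2 \sqrt{5} \left(-379\right) = - 758 \sqrt{5}$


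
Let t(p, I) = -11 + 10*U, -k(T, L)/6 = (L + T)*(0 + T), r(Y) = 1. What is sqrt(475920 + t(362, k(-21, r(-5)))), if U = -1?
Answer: sqrt(475899) ≈ 689.85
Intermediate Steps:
k(T, L) = -6*T*(L + T) (k(T, L) = -6*(L + T)*(0 + T) = -6*(L + T)*T = -6*T*(L + T))
t(p, I) = -21 (t(p, I) = -11 + 10*(-1) = -11 - 10 = -21)
sqrt(475920 + t(362, k(-21, r(-5)))) = sqrt(475920 - 21) = sqrt(475899)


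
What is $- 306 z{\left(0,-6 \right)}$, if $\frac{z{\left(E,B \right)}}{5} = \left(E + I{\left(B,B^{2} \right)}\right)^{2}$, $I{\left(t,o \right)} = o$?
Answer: $-1982880$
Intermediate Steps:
$z{\left(E,B \right)} = 5 \left(E + B^{2}\right)^{2}$
$- 306 z{\left(0,-6 \right)} = - 306 \cdot 5 \left(0 + \left(-6\right)^{2}\right)^{2} = - 306 \cdot 5 \left(0 + 36\right)^{2} = - 306 \cdot 5 \cdot 36^{2} = - 306 \cdot 5 \cdot 1296 = \left(-306\right) 6480 = -1982880$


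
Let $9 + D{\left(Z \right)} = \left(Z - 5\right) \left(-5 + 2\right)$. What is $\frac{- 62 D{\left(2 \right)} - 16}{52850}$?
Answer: $- \frac{8}{26425} \approx -0.00030274$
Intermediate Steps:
$D{\left(Z \right)} = 6 - 3 Z$ ($D{\left(Z \right)} = -9 + \left(Z - 5\right) \left(-5 + 2\right) = -9 + \left(-5 + Z\right) \left(-3\right) = -9 - \left(-15 + 3 Z\right) = 6 - 3 Z$)
$\frac{- 62 D{\left(2 \right)} - 16}{52850} = \frac{- 62 \left(6 - 6\right) - 16}{52850} = \left(- 62 \left(6 - 6\right) - 16\right) \frac{1}{52850} = \left(\left(-62\right) 0 - 16\right) \frac{1}{52850} = \left(0 - 16\right) \frac{1}{52850} = \left(-16\right) \frac{1}{52850} = - \frac{8}{26425}$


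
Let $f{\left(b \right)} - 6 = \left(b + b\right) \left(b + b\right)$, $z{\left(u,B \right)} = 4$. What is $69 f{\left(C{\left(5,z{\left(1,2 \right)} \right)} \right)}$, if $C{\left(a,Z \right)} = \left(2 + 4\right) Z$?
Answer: $159390$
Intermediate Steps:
$C{\left(a,Z \right)} = 6 Z$
$f{\left(b \right)} = 6 + 4 b^{2}$ ($f{\left(b \right)} = 6 + \left(b + b\right) \left(b + b\right) = 6 + 2 b 2 b = 6 + 4 b^{2}$)
$69 f{\left(C{\left(5,z{\left(1,2 \right)} \right)} \right)} = 69 \left(6 + 4 \left(6 \cdot 4\right)^{2}\right) = 69 \left(6 + 4 \cdot 24^{2}\right) = 69 \left(6 + 4 \cdot 576\right) = 69 \left(6 + 2304\right) = 69 \cdot 2310 = 159390$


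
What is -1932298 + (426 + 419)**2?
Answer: -1218273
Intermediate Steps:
-1932298 + (426 + 419)**2 = -1932298 + 845**2 = -1932298 + 714025 = -1218273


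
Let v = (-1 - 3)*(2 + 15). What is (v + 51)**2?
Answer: 289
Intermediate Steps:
v = -68 (v = -4*17 = -68)
(v + 51)**2 = (-68 + 51)**2 = (-17)**2 = 289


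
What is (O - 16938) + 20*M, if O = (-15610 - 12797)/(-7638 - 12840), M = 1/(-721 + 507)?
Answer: -12370265393/730382 ≈ -16937.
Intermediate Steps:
M = -1/214 (M = 1/(-214) = -1/214 ≈ -0.0046729)
O = 9469/6826 (O = -28407/(-20478) = -28407*(-1/20478) = 9469/6826 ≈ 1.3872)
(O - 16938) + 20*M = (9469/6826 - 16938) + 20*(-1/214) = -115609319/6826 - 10/107 = -12370265393/730382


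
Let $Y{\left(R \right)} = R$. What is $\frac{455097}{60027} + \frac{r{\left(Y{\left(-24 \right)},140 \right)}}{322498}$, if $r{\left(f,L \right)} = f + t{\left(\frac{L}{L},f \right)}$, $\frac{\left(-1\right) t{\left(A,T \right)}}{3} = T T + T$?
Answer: $\frac{20768483}{2741233} \approx 7.5763$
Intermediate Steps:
$t{\left(A,T \right)} = - 3 T - 3 T^{2}$ ($t{\left(A,T \right)} = - 3 \left(T T + T\right) = - 3 \left(T^{2} + T\right) = - 3 \left(T + T^{2}\right) = - 3 T - 3 T^{2}$)
$r{\left(f,L \right)} = f - 3 f \left(1 + f\right)$
$\frac{455097}{60027} + \frac{r{\left(Y{\left(-24 \right)},140 \right)}}{322498} = \frac{455097}{60027} + \frac{\left(-24\right) \left(-2 - -72\right)}{322498} = 455097 \cdot \frac{1}{60027} + - 24 \left(-2 + 72\right) \frac{1}{322498} = \frac{151699}{20009} + \left(-24\right) 70 \cdot \frac{1}{322498} = \frac{151699}{20009} - \frac{840}{161249} = \frac{20768483}{2741233}$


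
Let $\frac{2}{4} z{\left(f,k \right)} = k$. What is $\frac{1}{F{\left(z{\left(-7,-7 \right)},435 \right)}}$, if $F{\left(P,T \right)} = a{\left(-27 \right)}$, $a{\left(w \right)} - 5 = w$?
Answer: $- \frac{1}{22} \approx -0.045455$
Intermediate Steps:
$a{\left(w \right)} = 5 + w$
$z{\left(f,k \right)} = 2 k$
$F{\left(P,T \right)} = -22$ ($F{\left(P,T \right)} = 5 - 27 = -22$)
$\frac{1}{F{\left(z{\left(-7,-7 \right)},435 \right)}} = \frac{1}{-22} = - \frac{1}{22}$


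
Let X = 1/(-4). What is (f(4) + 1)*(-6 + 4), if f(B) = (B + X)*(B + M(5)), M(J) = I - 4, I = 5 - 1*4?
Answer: -19/2 ≈ -9.5000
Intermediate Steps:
X = -¼ ≈ -0.25000
I = 1 (I = 5 - 4 = 1)
M(J) = -3 (M(J) = 1 - 4 = -3)
f(B) = (-3 + B)*(-¼ + B) (f(B) = (B - ¼)*(B - 3) = (-¼ + B)*(-3 + B) = (-3 + B)*(-¼ + B))
(f(4) + 1)*(-6 + 4) = ((¾ + 4² - 13/4*4) + 1)*(-6 + 4) = ((¾ + 16 - 13) + 1)*(-2) = (15/4 + 1)*(-2) = (19/4)*(-2) = -19/2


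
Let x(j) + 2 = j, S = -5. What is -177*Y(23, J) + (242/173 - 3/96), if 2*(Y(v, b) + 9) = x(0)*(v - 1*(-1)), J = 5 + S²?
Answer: 32343347/5536 ≈ 5842.4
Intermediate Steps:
x(j) = -2 + j
J = 30 (J = 5 + (-5)² = 5 + 25 = 30)
Y(v, b) = -10 - v (Y(v, b) = -9 + ((-2 + 0)*(v - 1*(-1)))/2 = -9 + (-2*(v + 1))/2 = -9 + (-2*(1 + v))/2 = -9 + (-2 - 2*v)/2 = -9 + (-1 - v) = -10 - v)
-177*Y(23, J) + (242/173 - 3/96) = -177*(-10 - 1*23) + (242/173 - 3/96) = -177*(-10 - 23) + (242*(1/173) - 3*1/96) = -177*(-33) + (242/173 - 1/32) = 5841 + 7571/5536 = 32343347/5536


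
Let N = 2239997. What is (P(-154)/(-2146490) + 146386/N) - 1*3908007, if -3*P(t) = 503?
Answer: -56370629753033117219/14424393481590 ≈ -3.9080e+6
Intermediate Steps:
P(t) = -503/3 (P(t) = -⅓*503 = -503/3)
(P(-154)/(-2146490) + 146386/N) - 1*3908007 = (-503/3/(-2146490) + 146386/2239997) - 1*3908007 = (-503/3*(-1/2146490) + 146386*(1/2239997)) - 3908007 = (503/6439470 + 146386/2239997) - 3908007 = 943774973911/14424393481590 - 3908007 = -56370629753033117219/14424393481590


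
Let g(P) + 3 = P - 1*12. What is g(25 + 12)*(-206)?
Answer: -4532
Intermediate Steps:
g(P) = -15 + P (g(P) = -3 + (P - 1*12) = -3 + (P - 12) = -3 + (-12 + P) = -15 + P)
g(25 + 12)*(-206) = (-15 + (25 + 12))*(-206) = (-15 + 37)*(-206) = 22*(-206) = -4532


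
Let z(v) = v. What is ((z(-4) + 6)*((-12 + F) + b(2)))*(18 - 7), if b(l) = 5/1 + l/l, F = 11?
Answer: 110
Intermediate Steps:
b(l) = 6 (b(l) = 5*1 + 1 = 5 + 1 = 6)
((z(-4) + 6)*((-12 + F) + b(2)))*(18 - 7) = ((-4 + 6)*((-12 + 11) + 6))*(18 - 7) = (2*(-1 + 6))*11 = (2*5)*11 = 10*11 = 110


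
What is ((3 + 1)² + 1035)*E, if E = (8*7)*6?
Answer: 353136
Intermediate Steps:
E = 336 (E = 56*6 = 336)
((3 + 1)² + 1035)*E = ((3 + 1)² + 1035)*336 = (4² + 1035)*336 = (16 + 1035)*336 = 1051*336 = 353136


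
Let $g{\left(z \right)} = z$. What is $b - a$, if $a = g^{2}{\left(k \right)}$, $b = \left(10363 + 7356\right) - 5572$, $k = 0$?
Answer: $12147$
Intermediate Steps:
$b = 12147$ ($b = 17719 - 5572 = 12147$)
$a = 0$ ($a = 0^{2} = 0$)
$b - a = 12147 - 0 = 12147 + 0 = 12147$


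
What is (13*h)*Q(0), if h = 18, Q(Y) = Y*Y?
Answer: 0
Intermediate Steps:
Q(Y) = Y²
(13*h)*Q(0) = (13*18)*0² = 234*0 = 0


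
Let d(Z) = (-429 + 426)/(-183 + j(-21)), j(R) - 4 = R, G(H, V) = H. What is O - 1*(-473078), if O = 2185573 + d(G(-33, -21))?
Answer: 531730203/200 ≈ 2.6587e+6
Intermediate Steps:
j(R) = 4 + R
d(Z) = 3/200 (d(Z) = (-429 + 426)/(-183 + (4 - 21)) = -3/(-183 - 17) = -3/(-200) = -3*(-1/200) = 3/200)
O = 437114603/200 (O = 2185573 + 3/200 = 437114603/200 ≈ 2.1856e+6)
O - 1*(-473078) = 437114603/200 - 1*(-473078) = 437114603/200 + 473078 = 531730203/200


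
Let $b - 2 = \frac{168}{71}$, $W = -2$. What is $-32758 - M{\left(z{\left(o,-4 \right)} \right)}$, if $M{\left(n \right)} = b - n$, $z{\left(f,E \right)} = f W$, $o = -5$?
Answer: $- \frac{2325418}{71} \approx -32752.0$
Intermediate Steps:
$z{\left(f,E \right)} = - 2 f$ ($z{\left(f,E \right)} = f \left(-2\right) = - 2 f$)
$b = \frac{310}{71}$ ($b = 2 + \frac{168}{71} = \frac{310}{71} \approx 4.3662$)
$M{\left(n \right)} = \frac{310}{71} - n$
$-32758 - M{\left(z{\left(o,-4 \right)} \right)} = -32758 - \left(\frac{310}{71} - \left(-2\right) \left(-5\right)\right) = -32758 - \left(\frac{310}{71} - 10\right) = -32758 - - \frac{400}{71} = -32758 + \frac{400}{71} = - \frac{2325418}{71}$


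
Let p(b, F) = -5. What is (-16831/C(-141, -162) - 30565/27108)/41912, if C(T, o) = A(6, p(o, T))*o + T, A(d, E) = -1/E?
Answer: 57814715/25257499488 ≈ 0.0022890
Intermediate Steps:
C(T, o) = T + o/5 (C(T, o) = (-1/(-5))*o + T = (-1*(-⅕))*o + T = o/5 + T = T + o/5)
(-16831/C(-141, -162) - 30565/27108)/41912 = (-16831/(-141 + (⅕)*(-162)) - 30565/27108)/41912 = (-16831/(-141 - 162/5) - 30565*1/27108)*(1/41912) = (-16831/(-867/5) - 30565/27108)*(1/41912) = (-16831*(-5/867) - 30565/27108)*(1/41912) = (84155/867 - 30565/27108)*(1/41912) = (751591295/7834212)*(1/41912) = 57814715/25257499488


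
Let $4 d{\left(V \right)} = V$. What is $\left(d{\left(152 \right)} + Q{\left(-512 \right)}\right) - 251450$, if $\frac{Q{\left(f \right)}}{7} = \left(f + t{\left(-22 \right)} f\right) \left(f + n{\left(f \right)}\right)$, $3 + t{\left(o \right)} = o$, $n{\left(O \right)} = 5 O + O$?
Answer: $-308532756$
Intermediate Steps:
$n{\left(O \right)} = 6 O$
$t{\left(o \right)} = -3 + o$
$d{\left(V \right)} = \frac{V}{4}$
$Q{\left(f \right)} = - 1176 f^{2}$ ($Q{\left(f \right)} = 7 \left(f + \left(-3 - 22\right) f\right) \left(f + 6 f\right) = 7 \left(f - 25 f\right) 7 f = 7 - 24 f 7 f = 7 \left(- 168 f^{2}\right) = - 1176 f^{2}$)
$\left(d{\left(152 \right)} + Q{\left(-512 \right)}\right) - 251450 = \left(\frac{1}{4} \cdot 152 - 1176 \left(-512\right)^{2}\right) - 251450 = \left(38 - 308281344\right) - 251450 = -308281306 - 251450 = -308532756$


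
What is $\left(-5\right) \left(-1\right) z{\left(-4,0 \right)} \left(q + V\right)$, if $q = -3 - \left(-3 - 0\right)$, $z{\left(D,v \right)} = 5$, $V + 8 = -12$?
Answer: $-500$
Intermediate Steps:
$V = -20$ ($V = -8 - 12 = -20$)
$q = 0$ ($q = -3 - \left(-3 + 0\right) = -3 - -3 = -3 + 3 = 0$)
$\left(-5\right) \left(-1\right) z{\left(-4,0 \right)} \left(q + V\right) = \left(-5\right) \left(-1\right) 5 \left(0 - 20\right) = 5 \cdot 5 \left(-20\right) = 25 \left(-20\right) = -500$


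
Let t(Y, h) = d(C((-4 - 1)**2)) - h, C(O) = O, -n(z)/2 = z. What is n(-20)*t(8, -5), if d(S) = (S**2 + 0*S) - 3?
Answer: 25080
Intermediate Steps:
n(z) = -2*z
d(S) = -3 + S**2 (d(S) = (S**2 + 0) - 3 = S**2 - 3 = -3 + S**2)
t(Y, h) = 622 - h (t(Y, h) = (-3 + ((-4 - 1)**2)**2) - h = (-3 + ((-5)**2)**2) - h = (-3 + 25**2) - h = (-3 + 625) - h = 622 - h)
n(-20)*t(8, -5) = (-2*(-20))*(622 - 1*(-5)) = 40*(622 + 5) = 40*627 = 25080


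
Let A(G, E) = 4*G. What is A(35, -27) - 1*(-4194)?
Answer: 4334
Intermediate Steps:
A(35, -27) - 1*(-4194) = 4*35 - 1*(-4194) = 140 + 4194 = 4334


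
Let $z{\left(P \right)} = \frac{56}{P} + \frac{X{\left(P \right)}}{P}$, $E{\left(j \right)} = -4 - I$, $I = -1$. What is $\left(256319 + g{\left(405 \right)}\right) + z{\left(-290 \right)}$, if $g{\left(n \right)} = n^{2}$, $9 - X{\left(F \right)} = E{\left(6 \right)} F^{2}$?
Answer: $\frac{24329479}{58} \approx 4.1947 \cdot 10^{5}$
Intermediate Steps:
$E{\left(j \right)} = -3$ ($E{\left(j \right)} = -4 - -1 = -4 + 1 = -3$)
$X{\left(F \right)} = 9 + 3 F^{2}$ ($X{\left(F \right)} = 9 - - 3 F^{2} = 9 + 3 F^{2}$)
$z{\left(P \right)} = \frac{56}{P} + \frac{9 + 3 P^{2}}{P}$
$\left(256319 + g{\left(405 \right)}\right) + z{\left(-290 \right)} = \left(256319 + 405^{2}\right) + \left(3 \left(-290\right) + \frac{65}{-290}\right) = \left(256319 + 164025\right) + \left(-870 + 65 \left(- \frac{1}{290}\right)\right) = 420344 - \frac{50473}{58} = \frac{24329479}{58}$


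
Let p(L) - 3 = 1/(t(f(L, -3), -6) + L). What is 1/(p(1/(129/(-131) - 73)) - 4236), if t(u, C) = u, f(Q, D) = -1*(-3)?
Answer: -28945/122514493 ≈ -0.00023626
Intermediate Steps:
f(Q, D) = 3
p(L) = 3 + 1/(3 + L)
1/(p(1/(129/(-131) - 73)) - 4236) = 1/((10 + 3/(129/(-131) - 73))/(3 + 1/(129/(-131) - 73)) - 4236) = 1/((10 + 3/(129*(-1/131) - 73))/(3 + 1/(129*(-1/131) - 73)) - 4236) = 1/((10 + 3/(-129/131 - 73))/(3 + 1/(-129/131 - 73)) - 4236) = 1/((10 + 3/(-9692/131))/(3 + 1/(-9692/131)) - 4236) = 1/((10 + 3*(-131/9692))/(3 - 131/9692) - 4236) = 1/((10 - 393/9692)/(28945/9692) - 4236) = 1/((9692/28945)*(96527/9692) - 4236) = 1/(96527/28945 - 4236) = 1/(-122514493/28945) = -28945/122514493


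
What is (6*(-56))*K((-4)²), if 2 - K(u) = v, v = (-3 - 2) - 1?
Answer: -2688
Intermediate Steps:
v = -6 (v = -5 - 1 = -6)
K(u) = 8 (K(u) = 2 - 1*(-6) = 2 + 6 = 8)
(6*(-56))*K((-4)²) = (6*(-56))*8 = -336*8 = -2688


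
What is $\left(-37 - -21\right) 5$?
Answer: $-80$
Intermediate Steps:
$\left(-37 - -21\right) 5 = \left(-37 + 21\right) 5 = \left(-16\right) 5 = -80$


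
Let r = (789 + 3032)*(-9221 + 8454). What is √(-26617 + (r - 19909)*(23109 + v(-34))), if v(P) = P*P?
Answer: I*√71596723857 ≈ 2.6758e+5*I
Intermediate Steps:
v(P) = P²
r = -2930707 (r = 3821*(-767) = -2930707)
√(-26617 + (r - 19909)*(23109 + v(-34))) = √(-26617 + (-2930707 - 19909)*(23109 + (-34)²)) = √(-26617 - 2950616*(23109 + 1156)) = √(-26617 - 2950616*24265) = √(-26617 - 71596697240) = √(-71596723857) = I*√71596723857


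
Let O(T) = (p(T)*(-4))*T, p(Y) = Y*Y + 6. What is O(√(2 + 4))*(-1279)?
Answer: 61392*√6 ≈ 1.5038e+5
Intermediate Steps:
p(Y) = 6 + Y² (p(Y) = Y² + 6 = 6 + Y²)
O(T) = T*(-24 - 4*T²) (O(T) = ((6 + T²)*(-4))*T = (-24 - 4*T²)*T = T*(-24 - 4*T²))
O(√(2 + 4))*(-1279) = -4*√(2 + 4)*(6 + (√(2 + 4))²)*(-1279) = -4*√6*(6 + (√6)²)*(-1279) = -4*√6*(6 + 6)*(-1279) = -4*√6*12*(-1279) = -48*√6*(-1279) = 61392*√6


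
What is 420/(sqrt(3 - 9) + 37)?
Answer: 3108/275 - 84*I*sqrt(6)/275 ≈ 11.302 - 0.74821*I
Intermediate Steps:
420/(sqrt(3 - 9) + 37) = 420/(sqrt(-6) + 37) = 420/(I*sqrt(6) + 37) = 420/(37 + I*sqrt(6))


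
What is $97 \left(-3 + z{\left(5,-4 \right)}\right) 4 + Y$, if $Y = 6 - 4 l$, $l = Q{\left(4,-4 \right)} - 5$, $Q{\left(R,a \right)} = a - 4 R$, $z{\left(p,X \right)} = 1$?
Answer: $-670$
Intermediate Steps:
$l = -25$ ($l = \left(-4 - 16\right) - 5 = -20 - 5 = -25$)
$Y = 106$ ($Y = 6 - -100 = 6 + 100 = 106$)
$97 \left(-3 + z{\left(5,-4 \right)}\right) 4 + Y = 97 \left(-3 + 1\right) 4 + 106 = 97 \left(\left(-2\right) 4\right) + 106 = 97 \left(-8\right) + 106 = -776 + 106 = -670$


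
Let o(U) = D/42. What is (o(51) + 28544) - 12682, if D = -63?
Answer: 31721/2 ≈ 15861.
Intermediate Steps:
o(U) = -3/2 (o(U) = -63/42 = -63*1/42 = -3/2)
(o(51) + 28544) - 12682 = (-3/2 + 28544) - 12682 = 57085/2 - 12682 = 31721/2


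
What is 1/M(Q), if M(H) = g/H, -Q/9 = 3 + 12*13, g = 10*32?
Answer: -1431/320 ≈ -4.4719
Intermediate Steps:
g = 320
Q = -1431 (Q = -9*(3 + 12*13) = -9*(3 + 156) = -9*159 = -1431)
M(H) = 320/H
1/M(Q) = 1/(320/(-1431)) = 1/(320*(-1/1431)) = 1/(-320/1431) = -1431/320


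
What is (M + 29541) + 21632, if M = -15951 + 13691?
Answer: 48913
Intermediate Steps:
M = -2260
(M + 29541) + 21632 = (-2260 + 29541) + 21632 = 27281 + 21632 = 48913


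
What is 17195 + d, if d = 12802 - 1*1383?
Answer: 28614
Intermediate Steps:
d = 11419 (d = 12802 - 1383 = 11419)
17195 + d = 17195 + 11419 = 28614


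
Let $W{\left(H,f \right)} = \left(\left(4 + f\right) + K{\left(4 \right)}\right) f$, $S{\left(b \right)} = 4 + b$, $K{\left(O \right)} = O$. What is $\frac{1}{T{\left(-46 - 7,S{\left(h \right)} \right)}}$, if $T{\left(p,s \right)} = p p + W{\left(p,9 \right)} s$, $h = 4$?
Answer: $\frac{1}{4033} \approx 0.00024795$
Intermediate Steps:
$W{\left(H,f \right)} = f \left(8 + f\right)$ ($W{\left(H,f \right)} = \left(\left(4 + f\right) + 4\right) f = \left(8 + f\right) f = f \left(8 + f\right)$)
$T{\left(p,s \right)} = p^{2} + 153 s$ ($T{\left(p,s \right)} = p p + 9 \left(8 + 9\right) s = p^{2} + 9 \cdot 17 s = p^{2} + 153 s$)
$\frac{1}{T{\left(-46 - 7,S{\left(h \right)} \right)}} = \frac{1}{\left(-46 - 7\right)^{2} + 153 \left(4 + 4\right)} = \frac{1}{\left(-53\right)^{2} + 153 \cdot 8} = \frac{1}{2809 + 1224} = \frac{1}{4033}$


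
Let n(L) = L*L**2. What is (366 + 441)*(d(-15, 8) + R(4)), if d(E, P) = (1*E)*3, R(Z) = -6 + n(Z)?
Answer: 10491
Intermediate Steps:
n(L) = L**3
R(Z) = -6 + Z**3
d(E, P) = 3*E (d(E, P) = E*3 = 3*E)
(366 + 441)*(d(-15, 8) + R(4)) = (366 + 441)*(3*(-15) + (-6 + 4**3)) = 807*(-45 + (-6 + 64)) = 807*(-45 + 58) = 807*13 = 10491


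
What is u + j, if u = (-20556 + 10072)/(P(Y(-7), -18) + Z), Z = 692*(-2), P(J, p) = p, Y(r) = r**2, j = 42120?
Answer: 29531362/701 ≈ 42128.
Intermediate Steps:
Z = -1384
u = 5242/701 (u = (-20556 + 10072)/(-18 - 1384) = -10484/(-1402) = -10484*(-1/1402) = 5242/701 ≈ 7.4779)
u + j = 5242/701 + 42120 = 29531362/701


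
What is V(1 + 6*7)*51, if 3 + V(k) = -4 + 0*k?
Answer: -357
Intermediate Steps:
V(k) = -7 (V(k) = -3 + (-4 + 0*k) = -3 + (-4 + 0) = -3 - 4 = -7)
V(1 + 6*7)*51 = -7*51 = -357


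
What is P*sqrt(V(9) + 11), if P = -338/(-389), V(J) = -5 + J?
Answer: 338*sqrt(15)/389 ≈ 3.3652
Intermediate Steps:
P = 338/389 (P = -338*(-1/389) = 338/389 ≈ 0.86889)
P*sqrt(V(9) + 11) = 338*sqrt((-5 + 9) + 11)/389 = 338*sqrt(4 + 11)/389 = 338*sqrt(15)/389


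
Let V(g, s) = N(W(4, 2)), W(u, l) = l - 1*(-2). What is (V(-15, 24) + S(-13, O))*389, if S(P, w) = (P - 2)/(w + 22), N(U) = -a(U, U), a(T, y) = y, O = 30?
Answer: -86747/52 ≈ -1668.2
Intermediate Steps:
W(u, l) = 2 + l (W(u, l) = l + 2 = 2 + l)
N(U) = -U
V(g, s) = -4 (V(g, s) = -(2 + 2) = -1*4 = -4)
S(P, w) = (-2 + P)/(22 + w)
(V(-15, 24) + S(-13, O))*389 = (-4 + (-2 - 13)/(22 + 30))*389 = (-4 - 15/52)*389 = -223/52*389 = -86747/52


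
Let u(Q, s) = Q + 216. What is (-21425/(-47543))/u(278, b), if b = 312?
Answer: 21425/23486242 ≈ 0.00091224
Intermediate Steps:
u(Q, s) = 216 + Q
(-21425/(-47543))/u(278, b) = (-21425/(-47543))/(216 + 278) = -21425*(-1/47543)/494 = (21425/47543)*(1/494) = 21425/23486242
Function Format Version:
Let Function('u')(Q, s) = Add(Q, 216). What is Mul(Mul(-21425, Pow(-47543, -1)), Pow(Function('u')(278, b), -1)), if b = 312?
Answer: Rational(21425, 23486242) ≈ 0.00091224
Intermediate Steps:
Function('u')(Q, s) = Add(216, Q)
Mul(Mul(-21425, Pow(-47543, -1)), Pow(Function('u')(278, b), -1)) = Mul(Mul(-21425, Pow(-47543, -1)), Pow(Add(216, 278), -1)) = Mul(Mul(-21425, Rational(-1, 47543)), Pow(494, -1)) = Mul(Rational(21425, 47543), Rational(1, 494)) = Rational(21425, 23486242)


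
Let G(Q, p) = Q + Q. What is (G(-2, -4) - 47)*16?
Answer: -816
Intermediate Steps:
G(Q, p) = 2*Q
(G(-2, -4) - 47)*16 = (2*(-2) - 47)*16 = (-4 - 47)*16 = -51*16 = -816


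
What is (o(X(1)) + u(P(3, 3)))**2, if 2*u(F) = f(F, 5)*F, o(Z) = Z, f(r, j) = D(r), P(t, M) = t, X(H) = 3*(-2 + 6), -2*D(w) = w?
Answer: 1521/16 ≈ 95.063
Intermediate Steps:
D(w) = -w/2
X(H) = 12 (X(H) = 3*4 = 12)
f(r, j) = -r/2
u(F) = -F**2/4 (u(F) = ((-F/2)*F)/2 = (-F**2/2)/2 = -F**2/4)
(o(X(1)) + u(P(3, 3)))**2 = (12 - 1/4*3**2)**2 = (12 - 1/4*9)**2 = (12 - 9/4)**2 = (39/4)**2 = 1521/16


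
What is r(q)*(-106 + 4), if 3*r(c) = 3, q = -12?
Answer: -102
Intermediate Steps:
r(c) = 1 (r(c) = (1/3)*3 = 1)
r(q)*(-106 + 4) = 1*(-106 + 4) = 1*(-102) = -102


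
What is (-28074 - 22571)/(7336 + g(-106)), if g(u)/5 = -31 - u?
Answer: -50645/7711 ≈ -6.5679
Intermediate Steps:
g(u) = -155 - 5*u (g(u) = 5*(-31 - u) = -155 - 5*u)
(-28074 - 22571)/(7336 + g(-106)) = (-28074 - 22571)/(7336 + (-155 - 5*(-106))) = -50645/(7336 + (-155 + 530)) = -50645/(7336 + 375) = -50645/7711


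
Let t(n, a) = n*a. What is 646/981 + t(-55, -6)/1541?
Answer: 1319216/1511721 ≈ 0.87266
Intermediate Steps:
t(n, a) = a*n
646/981 + t(-55, -6)/1541 = 646/981 - 6*(-55)/1541 = 646*(1/981) + 330*(1/1541) = 646/981 + 330/1541 = 1319216/1511721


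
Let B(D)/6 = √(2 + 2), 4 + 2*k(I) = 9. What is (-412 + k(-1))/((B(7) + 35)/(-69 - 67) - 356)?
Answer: 55692/48463 ≈ 1.1492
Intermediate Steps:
k(I) = 5/2 (k(I) = -2 + (½)*9 = -2 + 9/2 = 5/2)
B(D) = 12 (B(D) = 6*√(2 + 2) = 6*√4 = 6*2 = 12)
(-412 + k(-1))/((B(7) + 35)/(-69 - 67) - 356) = (-412 + 5/2)/((12 + 35)/(-69 - 67) - 356) = -819/(2*(47/(-136) - 356)) = -819/(2*(47*(-1/136) - 356)) = -819/(2*(-47/136 - 356)) = -819/(2*(-48463/136)) = -819/2*(-136/48463) = 55692/48463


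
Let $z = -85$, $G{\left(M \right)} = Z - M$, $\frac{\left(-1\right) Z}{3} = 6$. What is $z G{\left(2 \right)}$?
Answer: $1700$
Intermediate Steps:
$Z = -18$ ($Z = \left(-3\right) 6 = -18$)
$G{\left(M \right)} = -18 - M$
$z G{\left(2 \right)} = - 85 \left(-18 - 2\right) = \left(-85\right) \left(-20\right) = 1700$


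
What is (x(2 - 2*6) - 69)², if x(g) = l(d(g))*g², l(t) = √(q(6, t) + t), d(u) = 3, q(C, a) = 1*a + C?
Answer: 124761 - 27600*√3 ≈ 76956.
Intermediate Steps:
q(C, a) = C + a (q(C, a) = a + C = C + a)
l(t) = √(6 + 2*t) (l(t) = √((6 + t) + t) = √(6 + 2*t))
x(g) = 2*√3*g² (x(g) = √(6 + 2*3)*g² = √(6 + 6)*g² = √12*g² = (2*√3)*g² = 2*√3*g²)
(x(2 - 2*6) - 69)² = (2*√3*(2 - 2*6)² - 69)² = (2*√3*(2 - 12)² - 69)² = (2*√3*(-10)² - 69)² = (2*√3*100 - 69)² = (200*√3 - 69)² = (-69 + 200*√3)²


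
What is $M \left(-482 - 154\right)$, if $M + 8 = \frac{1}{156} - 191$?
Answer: $\frac{1645279}{13} \approx 1.2656 \cdot 10^{5}$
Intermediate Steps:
$M = - \frac{31043}{156}$ ($M = -8 + \left(\frac{1}{156} - 191\right) = -8 - \frac{29795}{156} = - \frac{31043}{156} \approx -198.99$)
$M \left(-482 - 154\right) = - \frac{31043 \left(-482 - 154\right)}{156} = \left(- \frac{31043}{156}\right) \left(-636\right) = \frac{1645279}{13}$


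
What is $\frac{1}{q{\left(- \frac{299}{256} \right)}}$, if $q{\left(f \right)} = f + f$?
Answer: $- \frac{128}{299} \approx -0.42809$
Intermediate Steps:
$q{\left(f \right)} = 2 f$
$\frac{1}{q{\left(- \frac{299}{256} \right)}} = \frac{1}{2 \left(- \frac{299}{256}\right)} = \frac{1}{- \frac{299}{128}} = - \frac{128}{299}$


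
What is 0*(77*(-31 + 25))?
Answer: 0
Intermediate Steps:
0*(77*(-31 + 25)) = 0*(77*(-6)) = 0*(-462) = 0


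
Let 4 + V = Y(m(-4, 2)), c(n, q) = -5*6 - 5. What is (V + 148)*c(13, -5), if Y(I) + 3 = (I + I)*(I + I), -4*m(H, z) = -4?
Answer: -5075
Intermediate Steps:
c(n, q) = -35 (c(n, q) = -30 - 5 = -35)
m(H, z) = 1 (m(H, z) = -1/4*(-4) = 1)
Y(I) = -3 + 4*I**2 (Y(I) = -3 + (I + I)*(I + I) = -3 + (2*I)*(2*I) = -3 + 4*I**2)
V = -3 (V = -4 + (-3 + 4*1**2) = -4 + (-3 + 4*1) = -4 + (-3 + 4) = -4 + 1 = -3)
(V + 148)*c(13, -5) = (-3 + 148)*(-35) = 145*(-35) = -5075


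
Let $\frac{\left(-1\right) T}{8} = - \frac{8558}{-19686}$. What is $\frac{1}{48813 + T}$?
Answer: $\frac{9843}{480432127} \approx 2.0488 \cdot 10^{-5}$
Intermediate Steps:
$T = - \frac{34232}{9843}$ ($T = - 8 \left(- \frac{8558}{-19686}\right) = - 8 \left(\left(-8558\right) \left(- \frac{1}{19686}\right)\right) = \left(-8\right) \frac{4279}{9843} = - \frac{34232}{9843} \approx -3.4778$)
$\frac{1}{48813 + T} = \frac{1}{48813 - \frac{34232}{9843}} = \frac{1}{\frac{480432127}{9843}} = \frac{9843}{480432127}$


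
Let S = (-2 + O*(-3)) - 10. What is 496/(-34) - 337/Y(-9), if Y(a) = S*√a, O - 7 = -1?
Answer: -248/17 - 337*I/90 ≈ -14.588 - 3.7444*I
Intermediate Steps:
O = 6 (O = 7 - 1 = 6)
S = -30 (S = (-2 + 6*(-3)) - 10 = (-2 - 18) - 10 = -20 - 10 = -30)
Y(a) = -30*√a
496/(-34) - 337/Y(-9) = 496/(-34) - 337*I/90 = 496*(-1/34) - 337*I/90 = -248/17 - 337*I/90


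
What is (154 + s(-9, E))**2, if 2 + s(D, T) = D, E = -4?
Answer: 20449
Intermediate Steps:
s(D, T) = -2 + D
(154 + s(-9, E))**2 = (154 + (-2 - 9))**2 = (154 - 11)**2 = 143**2 = 20449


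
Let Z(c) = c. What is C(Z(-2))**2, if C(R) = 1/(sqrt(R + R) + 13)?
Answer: 165/29929 - 52*I/29929 ≈ 0.005513 - 0.0017374*I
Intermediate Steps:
C(R) = 1/(13 + sqrt(2)*sqrt(R)) (C(R) = 1/(sqrt(2*R) + 13) = 1/(sqrt(2)*sqrt(R) + 13) = 1/(13 + sqrt(2)*sqrt(R)))
C(Z(-2))**2 = (1/(13 + sqrt(2)*sqrt(-2)))**2 = (1/(13 + sqrt(2)*(I*sqrt(2))))**2 = (1/(13 + 2*I))**2 = ((13 - 2*I)/173)**2 = (13 - 2*I)**2/29929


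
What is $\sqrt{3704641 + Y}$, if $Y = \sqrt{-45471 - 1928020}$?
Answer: $\sqrt{3704641 + i \sqrt{1973491}} \approx 1924.7 + 0.365 i$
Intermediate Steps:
$Y = i \sqrt{1973491}$ ($Y = \sqrt{-1973491} = i \sqrt{1973491} \approx 1404.8 i$)
$\sqrt{3704641 + Y} = \sqrt{3704641 + i \sqrt{1973491}}$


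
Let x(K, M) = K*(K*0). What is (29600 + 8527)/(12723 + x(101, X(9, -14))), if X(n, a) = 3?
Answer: 12709/4241 ≈ 2.9967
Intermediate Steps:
x(K, M) = 0 (x(K, M) = K*0 = 0)
(29600 + 8527)/(12723 + x(101, X(9, -14))) = (29600 + 8527)/(12723 + 0) = 38127/12723 = 38127*(1/12723) = 12709/4241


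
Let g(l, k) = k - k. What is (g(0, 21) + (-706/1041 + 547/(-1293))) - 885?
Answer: -397567930/448671 ≈ -886.10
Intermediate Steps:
g(l, k) = 0
(g(0, 21) + (-706/1041 + 547/(-1293))) - 885 = (0 + (-706/1041 + 547/(-1293))) - 885 = (0 + (-706*1/1041 + 547*(-1/1293))) - 885 = (0 + (-706/1041 - 547/1293)) - 885 = (0 - 494095/448671) - 885 = -494095/448671 - 885 = -397567930/448671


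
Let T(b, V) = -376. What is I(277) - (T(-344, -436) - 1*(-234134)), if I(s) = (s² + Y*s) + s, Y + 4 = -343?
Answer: -252871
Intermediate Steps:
Y = -347 (Y = -4 - 343 = -347)
I(s) = s² - 346*s (I(s) = (s² - 347*s) + s = s² - 346*s)
I(277) - (T(-344, -436) - 1*(-234134)) = 277*(-346 + 277) - (-376 - 1*(-234134)) = 277*(-69) - (-376 + 234134) = -19113 - 1*233758 = -19113 - 233758 = -252871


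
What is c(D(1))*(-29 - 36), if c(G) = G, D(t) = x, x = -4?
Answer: 260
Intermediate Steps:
D(t) = -4
c(D(1))*(-29 - 36) = -4*(-29 - 36) = -4*(-65) = 260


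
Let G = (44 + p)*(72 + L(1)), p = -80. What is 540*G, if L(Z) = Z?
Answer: -1419120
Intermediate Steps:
G = -2628 (G = (44 - 80)*(72 + 1) = -36*73 = -2628)
540*G = 540*(-2628) = -1419120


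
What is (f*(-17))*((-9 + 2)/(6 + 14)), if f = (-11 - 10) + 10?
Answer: -1309/20 ≈ -65.450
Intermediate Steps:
f = -11 (f = -21 + 10 = -11)
(f*(-17))*((-9 + 2)/(6 + 14)) = (-11*(-17))*((-9 + 2)/(6 + 14)) = 187*(-7/20) = -1309/20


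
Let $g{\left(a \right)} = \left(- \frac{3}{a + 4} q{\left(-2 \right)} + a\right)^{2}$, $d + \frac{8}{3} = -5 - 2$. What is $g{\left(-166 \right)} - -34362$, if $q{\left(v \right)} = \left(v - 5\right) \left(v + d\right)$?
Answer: $\frac{1611858937}{26244} \approx 61418.0$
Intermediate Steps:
$d = - \frac{29}{3}$ ($d = - \frac{8}{3} - 7 = - \frac{29}{3} \approx -9.6667$)
$q{\left(v \right)} = \left(-5 + v\right) \left(- \frac{29}{3} + v\right)$ ($q{\left(v \right)} = \left(v - 5\right) \left(v - \frac{29}{3}\right) = \left(-5 + v\right) \left(- \frac{29}{3} + v\right)$)
$g{\left(a \right)} = \left(a - \frac{245}{4 + a}\right)^{2}$ ($g{\left(a \right)} = \left(- \frac{3}{a + 4} \left(\frac{145}{3} + \left(-2\right)^{2} - - \frac{88}{3}\right) + a\right)^{2} = \left(- \frac{3}{4 + a} \left(\frac{145}{3} + 4 + \frac{88}{3}\right) + a\right)^{2} = \left(- \frac{3}{4 + a} \frac{245}{3} + a\right)^{2} = \left(- \frac{245}{4 + a} + a\right)^{2} = \left(a - \frac{245}{4 + a}\right)^{2}$)
$g{\left(-166 \right)} - -34362 = \frac{\left(-245 + \left(-166\right)^{2} + 4 \left(-166\right)\right)^{2}}{\left(4 - 166\right)^{2}} - -34362 = \frac{\left(-245 + 27556 - 664\right)^{2}}{26244} + 34362 = \frac{26647^{2}}{26244} + 34362 = \frac{1}{26244} \cdot 710062609 + 34362 = \frac{710062609}{26244} + 34362 = \frac{1611858937}{26244}$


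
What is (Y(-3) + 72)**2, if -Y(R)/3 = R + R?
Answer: 8100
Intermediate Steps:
Y(R) = -6*R (Y(R) = -3*(R + R) = -6*R)
(Y(-3) + 72)**2 = (-6*(-3) + 72)**2 = (18 + 72)**2 = 90**2 = 8100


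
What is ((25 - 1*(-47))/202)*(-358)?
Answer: -12888/101 ≈ -127.60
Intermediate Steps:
((25 - 1*(-47))/202)*(-358) = ((25 + 47)*(1/202))*(-358) = (72*(1/202))*(-358) = (36/101)*(-358) = -12888/101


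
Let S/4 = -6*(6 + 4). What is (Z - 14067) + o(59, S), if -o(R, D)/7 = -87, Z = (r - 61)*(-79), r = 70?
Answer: -14169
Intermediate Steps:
Z = -711 (Z = (70 - 61)*(-79) = 9*(-79) = -711)
S = -240 (S = 4*(-6*(6 + 4)) = 4*(-6*10) = 4*(-60) = -240)
o(R, D) = 609 (o(R, D) = -7*(-87) = 609)
(Z - 14067) + o(59, S) = (-711 - 14067) + 609 = -14778 + 609 = -14169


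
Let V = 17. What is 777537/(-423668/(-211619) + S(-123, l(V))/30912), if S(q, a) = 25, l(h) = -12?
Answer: 5086310013481536/13101715691 ≈ 3.8822e+5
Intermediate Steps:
777537/(-423668/(-211619) + S(-123, l(V))/30912) = 777537/(-423668/(-211619) + 25/30912) = 777537/(-423668*(-1/211619) + 25*(1/30912)) = 777537/(423668/211619 + 25/30912) = 777537/(13101715691/6541566528) = 777537*(6541566528/13101715691) = 5086310013481536/13101715691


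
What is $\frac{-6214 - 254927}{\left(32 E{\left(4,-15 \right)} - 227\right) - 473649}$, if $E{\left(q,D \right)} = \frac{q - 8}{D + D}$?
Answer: $\frac{3917115}{7108076} \approx 0.55108$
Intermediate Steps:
$E{\left(q,D \right)} = \frac{-8 + q}{2 D}$
$\frac{-6214 - 254927}{\left(32 E{\left(4,-15 \right)} - 227\right) - 473649} = \frac{-6214 - 254927}{\left(32 \frac{-8 + 4}{2 \left(-15\right)} - 227\right) - 473649} = - \frac{261141}{\left(32 \cdot \frac{1}{2} \left(- \frac{1}{15}\right) \left(-4\right) - 227\right) - 473649} = - \frac{261141}{\left(32 \cdot \frac{2}{15} - 227\right) - 473649} = - \frac{261141}{\left(\frac{64}{15} - 227\right) - 473649} = - \frac{261141}{- \frac{3341}{15} - 473649} = - \frac{261141}{- \frac{7108076}{15}} = \left(-261141\right) \left(- \frac{15}{7108076}\right) = \frac{3917115}{7108076}$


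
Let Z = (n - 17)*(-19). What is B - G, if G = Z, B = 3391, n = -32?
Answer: 2460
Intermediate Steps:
Z = 931 (Z = (-32 - 17)*(-19) = -49*(-19) = 931)
G = 931
B - G = 3391 - 1*931 = 3391 - 931 = 2460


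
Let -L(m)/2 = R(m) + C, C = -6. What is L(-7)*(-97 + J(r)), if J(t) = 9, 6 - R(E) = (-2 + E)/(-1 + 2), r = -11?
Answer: 1584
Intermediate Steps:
R(E) = 8 - E (R(E) = 6 - (-2 + E)/(-1 + 2) = 6 - (-2 + E)/1 = 6 - (-2 + E) = 6 + (2 - E) = 8 - E)
L(m) = -4 + 2*m (L(m) = -2*((8 - m) - 6) = -2*(2 - m) = -4 + 2*m)
L(-7)*(-97 + J(r)) = (-4 + 2*(-7))*(-97 + 9) = (-4 - 14)*(-88) = -18*(-88) = 1584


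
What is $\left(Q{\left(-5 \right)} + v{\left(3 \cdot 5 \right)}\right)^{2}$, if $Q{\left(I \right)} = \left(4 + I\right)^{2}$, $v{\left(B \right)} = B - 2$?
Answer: $196$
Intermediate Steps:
$v{\left(B \right)} = -2 + B$
$\left(Q{\left(-5 \right)} + v{\left(3 \cdot 5 \right)}\right)^{2} = \left(\left(4 - 5\right)^{2} + \left(-2 + 3 \cdot 5\right)\right)^{2} = \left(\left(-1\right)^{2} + \left(-2 + 15\right)\right)^{2} = \left(1 + 13\right)^{2} = 14^{2} = 196$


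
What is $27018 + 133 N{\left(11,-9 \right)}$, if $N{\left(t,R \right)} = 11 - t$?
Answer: $27018$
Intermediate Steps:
$27018 + 133 N{\left(11,-9 \right)} = 27018 + 133 \left(11 - 11\right) = 27018 + 133 \cdot 0 = 27018 + 0 = 27018$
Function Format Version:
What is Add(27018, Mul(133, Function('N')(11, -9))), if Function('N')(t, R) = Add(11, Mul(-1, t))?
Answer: 27018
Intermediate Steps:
Add(27018, Mul(133, Function('N')(11, -9))) = Add(27018, Mul(133, Add(11, Mul(-1, 11)))) = Add(27018, Mul(133, Add(11, -11))) = Add(27018, Mul(133, 0)) = Add(27018, 0) = 27018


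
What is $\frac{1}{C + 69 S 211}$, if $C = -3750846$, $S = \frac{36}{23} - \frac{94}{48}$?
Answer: $- \frac{8}{30052555} \approx -2.662 \cdot 10^{-7}$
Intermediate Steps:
$S = - \frac{217}{552}$ ($S = 36 \cdot \frac{1}{23} - \frac{47}{24} = \frac{36}{23} - \frac{47}{24} = - \frac{217}{552} \approx -0.39312$)
$\frac{1}{C + 69 S 211} = \frac{1}{-3750846 + 69 \left(- \frac{217}{552}\right) 211} = \frac{1}{-3750846 - \frac{45787}{8}} = \frac{1}{- \frac{30052555}{8}} = - \frac{8}{30052555}$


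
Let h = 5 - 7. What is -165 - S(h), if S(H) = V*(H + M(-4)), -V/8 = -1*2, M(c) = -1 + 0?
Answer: -117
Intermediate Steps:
M(c) = -1
V = 16 (V = -(-8)*2 = -8*(-2) = 16)
h = -2
S(H) = -16 + 16*H (S(H) = 16*(H - 1) = 16*(-1 + H) = -16 + 16*H)
-165 - S(h) = -165 - (-16 + 16*(-2)) = -165 - (-16 - 32) = -165 - 1*(-48) = -165 + 48 = -117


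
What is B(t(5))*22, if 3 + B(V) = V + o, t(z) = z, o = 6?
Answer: 176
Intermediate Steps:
B(V) = 3 + V (B(V) = -3 + (V + 6) = -3 + (6 + V) = 3 + V)
B(t(5))*22 = (3 + 5)*22 = 8*22 = 176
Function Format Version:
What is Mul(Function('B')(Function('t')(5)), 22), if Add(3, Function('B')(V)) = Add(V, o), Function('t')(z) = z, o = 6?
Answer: 176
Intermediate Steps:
Function('B')(V) = Add(3, V) (Function('B')(V) = Add(-3, Add(V, 6)) = Add(-3, Add(6, V)) = Add(3, V))
Mul(Function('B')(Function('t')(5)), 22) = Mul(Add(3, 5), 22) = Mul(8, 22) = 176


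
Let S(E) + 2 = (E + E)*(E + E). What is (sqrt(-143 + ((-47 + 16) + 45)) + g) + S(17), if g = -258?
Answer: 896 + I*sqrt(129) ≈ 896.0 + 11.358*I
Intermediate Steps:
S(E) = -2 + 4*E**2 (S(E) = -2 + (E + E)*(E + E) = -2 + (2*E)*(2*E) = -2 + 4*E**2)
(sqrt(-143 + ((-47 + 16) + 45)) + g) + S(17) = (sqrt(-143 + ((-47 + 16) + 45)) - 258) + (-2 + 4*17**2) = (sqrt(-143 + (-31 + 45)) - 258) + (-2 + 4*289) = (sqrt(-143 + 14) - 258) + (-2 + 1156) = (sqrt(-129) - 258) + 1154 = (I*sqrt(129) - 258) + 1154 = (-258 + I*sqrt(129)) + 1154 = 896 + I*sqrt(129)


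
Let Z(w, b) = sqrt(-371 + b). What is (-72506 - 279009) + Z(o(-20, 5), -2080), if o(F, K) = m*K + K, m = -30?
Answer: -351515 + I*sqrt(2451) ≈ -3.5152e+5 + 49.508*I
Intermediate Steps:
o(F, K) = -29*K (o(F, K) = -30*K + K = -29*K)
(-72506 - 279009) + Z(o(-20, 5), -2080) = (-72506 - 279009) + sqrt(-371 - 2080) = -351515 + sqrt(-2451) = -351515 + I*sqrt(2451)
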